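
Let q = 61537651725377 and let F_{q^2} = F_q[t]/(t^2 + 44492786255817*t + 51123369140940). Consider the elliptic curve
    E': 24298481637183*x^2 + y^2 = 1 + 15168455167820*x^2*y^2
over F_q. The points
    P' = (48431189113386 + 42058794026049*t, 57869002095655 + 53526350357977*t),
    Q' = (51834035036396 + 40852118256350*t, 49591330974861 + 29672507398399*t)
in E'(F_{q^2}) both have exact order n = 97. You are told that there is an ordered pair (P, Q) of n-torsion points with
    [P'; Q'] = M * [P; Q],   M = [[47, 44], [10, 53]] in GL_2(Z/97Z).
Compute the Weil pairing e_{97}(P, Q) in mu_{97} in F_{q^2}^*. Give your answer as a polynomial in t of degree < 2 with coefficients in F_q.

e_{97}(aP+bQ,cP+dQ) = e_{97}(P,Q)^(ad-bc); with (a,b,c,d)=(47,44,10,53) this gives the det-97 law.
Hence e(P,Q) = e(P',Q')^{7} where 7 = 14^{-1} mod 97.
Edwards a_E,d_E -> Montgomery A=57963901855686,B=49923781123572 -> Weierstrass 16102621019319,53020465486082 via alpha=57859199238648,beta=17666919548685.
Miller loop for e_{97} over F_{61537651725377^2}: bits of 97 = 1100001; 6 double steps + 2 add steps, l/v at each.
Miller gives e_{97}(P',Q') = 20049671756510 + 25558141492066*t in F_{61537651725377^2}.
Finally e_{97}(P,Q) = 732760521871 + 35119628449320*t.

732760521871 + 35119628449320*t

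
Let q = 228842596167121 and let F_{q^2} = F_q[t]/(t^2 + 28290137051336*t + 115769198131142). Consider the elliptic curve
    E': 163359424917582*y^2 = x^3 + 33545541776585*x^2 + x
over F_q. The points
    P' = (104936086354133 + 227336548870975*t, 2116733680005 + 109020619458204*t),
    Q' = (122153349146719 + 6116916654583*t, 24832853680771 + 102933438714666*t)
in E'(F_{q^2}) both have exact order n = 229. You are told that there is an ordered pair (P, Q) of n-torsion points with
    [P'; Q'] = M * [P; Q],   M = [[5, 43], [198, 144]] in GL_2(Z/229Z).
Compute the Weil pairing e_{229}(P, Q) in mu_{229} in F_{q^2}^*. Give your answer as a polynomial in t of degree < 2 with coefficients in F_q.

Under M = [[5,43],[198,144]] in GL_2(Z/229), e_{229}(P',Q') = e_{229}(P,Q)^(5*144-43*198 mod 229).
det(M) mod 229 = 221; its inverse in (Z/229)^* is 143 (check: 221*143 mod 229 = 1).
Montgomery->Weierstrass: x_W = 45549998300231*x+126671373894840, y_W=45549998300231*y on F_{228842596167121}; lands on y^2=x^3+139537548788417*x+204755631152541.
8-bit Miller (11100101) on E'/F_{228842596167121} with a'=139537548788417, b'=204755631152541: accumulate tangent/chord ratios at Q'+S and P'+S'.
e_{229}(P',Q') = 223739311401508 + 80010931629117*t.
Raise to 143: e(P,Q) = 2991739635035 + 53827400531872*t in mu_{229}.

2991739635035 + 53827400531872*t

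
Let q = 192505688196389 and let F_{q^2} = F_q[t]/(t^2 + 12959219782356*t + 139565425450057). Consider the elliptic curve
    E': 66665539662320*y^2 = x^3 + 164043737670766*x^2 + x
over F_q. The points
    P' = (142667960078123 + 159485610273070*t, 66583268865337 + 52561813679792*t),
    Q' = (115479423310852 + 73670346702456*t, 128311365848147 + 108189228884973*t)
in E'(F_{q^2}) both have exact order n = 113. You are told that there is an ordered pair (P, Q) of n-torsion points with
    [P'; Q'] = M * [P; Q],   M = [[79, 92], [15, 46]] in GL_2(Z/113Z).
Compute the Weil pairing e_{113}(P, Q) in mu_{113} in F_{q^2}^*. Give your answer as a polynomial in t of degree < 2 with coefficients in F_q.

144407889431248 + 99907465454147*t

The 113-Weil pairing on E[113] over F_{192505688196389} is alternating-bilinear: e_{113}(P',Q') = e_{113}(P,Q)^det(M).
So e_{113}(P,Q) = e_{113}(P',Q')^{94}, since 107*94 = 1 mod 113.
(x,y)|->(35451502291780x+106648929672914,35451502291780y) sends E' to y^2=x^3+182493310965565*x+191218950743858.
Double-and-add over 1110001: 7-1 doublings, 4-1 additions; each step l_{T,T}/v_{2T} or l_{T,P'}/v at Q'+S for random S.
The quotient is 45489427610238 + 30161824189689*t.
Thus e_{113}(P,Q) = 144407889431248 + 99907465454147*t.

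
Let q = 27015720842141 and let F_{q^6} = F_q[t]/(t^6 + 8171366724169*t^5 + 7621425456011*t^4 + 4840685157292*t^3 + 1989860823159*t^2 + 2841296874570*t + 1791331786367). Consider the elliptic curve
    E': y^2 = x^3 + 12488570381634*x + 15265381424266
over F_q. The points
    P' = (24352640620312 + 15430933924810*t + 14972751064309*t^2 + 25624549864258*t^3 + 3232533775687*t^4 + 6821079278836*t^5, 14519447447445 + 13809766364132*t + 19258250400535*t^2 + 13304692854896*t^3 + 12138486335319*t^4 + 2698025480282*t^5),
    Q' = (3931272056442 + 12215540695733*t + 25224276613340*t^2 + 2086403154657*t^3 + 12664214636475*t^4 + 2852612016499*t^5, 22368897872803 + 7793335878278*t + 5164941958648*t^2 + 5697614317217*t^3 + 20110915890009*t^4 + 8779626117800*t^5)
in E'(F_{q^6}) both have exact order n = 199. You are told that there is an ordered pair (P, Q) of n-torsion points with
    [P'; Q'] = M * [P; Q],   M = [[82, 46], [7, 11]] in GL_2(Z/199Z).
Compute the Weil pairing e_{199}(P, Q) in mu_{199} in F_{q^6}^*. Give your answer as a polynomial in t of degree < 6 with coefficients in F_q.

The 199-Weil pairing on E[199] over F_{27015720842141} is alternating-bilinear: e_{199}(P',Q') = e_{199}(P,Q)^det(M).
det M = 82*11 - 46*7 = 580 = 182 (mod 199); 182^{-1} = 117 (mod 199).
Miller loop for e_{199} over F_{27015720842141^6}: bits of 199 = 11000111; 7 double steps + 4 add steps, l/v at each.
The quotient is 23394125656940 + 1597626599491*t + 26186536843970*t^2 + 9567234489775*t^3 + 16223944854029*t^4 + 18707930658306*t^5.
Finally e_{199}(P,Q) = 20263841010753 + 12460689725290*t + 18681125973820*t^2 + 10898477862542*t^3 + 15213926116141*t^4 + 13284313062492*t^5.

20263841010753 + 12460689725290*t + 18681125973820*t^2 + 10898477862542*t^3 + 15213926116141*t^4 + 13284313062492*t^5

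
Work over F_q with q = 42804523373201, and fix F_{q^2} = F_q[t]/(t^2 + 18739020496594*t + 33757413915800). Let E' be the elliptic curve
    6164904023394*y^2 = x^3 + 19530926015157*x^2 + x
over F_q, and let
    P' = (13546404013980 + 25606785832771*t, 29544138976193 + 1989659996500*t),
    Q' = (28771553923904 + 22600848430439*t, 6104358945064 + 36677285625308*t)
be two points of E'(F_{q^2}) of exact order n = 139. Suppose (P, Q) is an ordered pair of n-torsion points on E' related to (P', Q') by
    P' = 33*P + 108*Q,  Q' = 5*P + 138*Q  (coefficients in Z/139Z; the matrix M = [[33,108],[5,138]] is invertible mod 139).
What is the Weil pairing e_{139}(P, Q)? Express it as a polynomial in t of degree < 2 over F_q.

Since e_{139}(P,P)=e_{139}(Q,Q)=1 and e_{139}(Q,P)=e_{139}(P,Q)^{-1}, expanding e_{139}(33*P + 108*Q,5*P + 138*Q) leaves e(P,Q)^det(M).
Hence e(P,Q) = e(P',Q')^{49} where 49 = 122^{-1} mod 139.
Undo Montgomery via alpha=11114030130886, beta=16545206317363: (a',b')=(6627042087167,41321643581244) over F_{42804523373201}.
Run Miller on y^2=x^3+6627042087167*x+41321643581244 over F_{42804523373201}: ladder 10001011 (8 bits); e = f_P(D_Q)/f_Q(D_P).
Miller gives e_{139}(P',Q') = 38983952279645 + 9084089446907*t in F_{42804523373201^2}.
Hence e(P,Q) = 38163098902368 + 11369948790406*t in F_{42804523373201^2}^*.

38163098902368 + 11369948790406*t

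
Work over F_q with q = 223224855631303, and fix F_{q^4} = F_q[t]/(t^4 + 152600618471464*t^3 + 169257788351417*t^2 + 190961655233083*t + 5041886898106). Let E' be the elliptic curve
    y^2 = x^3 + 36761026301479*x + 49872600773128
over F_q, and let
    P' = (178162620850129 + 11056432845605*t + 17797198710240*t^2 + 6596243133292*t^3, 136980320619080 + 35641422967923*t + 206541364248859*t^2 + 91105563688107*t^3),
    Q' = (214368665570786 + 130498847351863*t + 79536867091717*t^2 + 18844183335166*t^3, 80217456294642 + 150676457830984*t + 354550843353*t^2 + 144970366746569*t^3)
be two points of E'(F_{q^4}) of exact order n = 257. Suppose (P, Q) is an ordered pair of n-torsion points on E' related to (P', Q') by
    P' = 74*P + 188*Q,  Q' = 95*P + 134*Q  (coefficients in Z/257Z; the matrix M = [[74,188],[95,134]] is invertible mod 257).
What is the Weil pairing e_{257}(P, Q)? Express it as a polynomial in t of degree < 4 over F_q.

51271639868558 + 27926815071076*t + 10362962957121*t^2 + 167017644783615*t^3

Under M = [[74,188],[95,134]] in GL_2(Z/257), e_{257}(P',Q') = e_{257}(P,Q)^(74*134-188*95 mod 257).
74*134 - 188*95 = -7944; reduced mod 257: det = 23, inverse 190.
Build f_{257,P'} and f_{257,Q'} via the 9-bit ladder of 257=100000001_2; evaluate at shifted divisors; quotient in F_{223224855631303^4}.
So e_{257}(P',Q') = 3258463035855 + 201364428309102*t + 40763941989622*t^2 + 5505180591862*t^3.
Thus e_{257}(P,Q) = 51271639868558 + 27926815071076*t + 10362962957121*t^2 + 167017644783615*t^3.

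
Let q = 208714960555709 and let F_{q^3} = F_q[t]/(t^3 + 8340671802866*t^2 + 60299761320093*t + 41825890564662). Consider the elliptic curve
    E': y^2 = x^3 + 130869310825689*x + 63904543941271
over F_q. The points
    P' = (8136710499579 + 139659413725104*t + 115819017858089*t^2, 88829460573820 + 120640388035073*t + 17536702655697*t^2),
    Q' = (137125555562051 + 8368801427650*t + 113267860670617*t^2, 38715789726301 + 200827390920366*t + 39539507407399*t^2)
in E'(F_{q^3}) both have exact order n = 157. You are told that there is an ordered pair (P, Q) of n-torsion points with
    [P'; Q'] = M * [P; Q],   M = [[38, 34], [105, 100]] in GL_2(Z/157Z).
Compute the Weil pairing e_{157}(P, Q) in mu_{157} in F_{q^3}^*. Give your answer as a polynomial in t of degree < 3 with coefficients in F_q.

The 157-Weil pairing on E[157] over F_{208714960555709} is alternating-bilinear: e_{157}(P',Q') = e_{157}(P,Q)^det(M).
Inverting 73 mod 157: 114. Thus e_{157}(P,Q) = e(P',Q')^{114}.
Run Miller on y^2=x^3+130869310825689*x+63904543941271 over F_{208714960555709}: ladder 10011101 (8 bits); e = f_P(D_Q)/f_Q(D_P).
Result: e(P',Q') = 52934048437682 + 82941083422541*t + 207464893783264*t^2.
Hence e(P,Q) = 179131245250076 + 173250550490032*t + 29524499463147*t^2 in F_{208714960555709^3}^*.

179131245250076 + 173250550490032*t + 29524499463147*t^2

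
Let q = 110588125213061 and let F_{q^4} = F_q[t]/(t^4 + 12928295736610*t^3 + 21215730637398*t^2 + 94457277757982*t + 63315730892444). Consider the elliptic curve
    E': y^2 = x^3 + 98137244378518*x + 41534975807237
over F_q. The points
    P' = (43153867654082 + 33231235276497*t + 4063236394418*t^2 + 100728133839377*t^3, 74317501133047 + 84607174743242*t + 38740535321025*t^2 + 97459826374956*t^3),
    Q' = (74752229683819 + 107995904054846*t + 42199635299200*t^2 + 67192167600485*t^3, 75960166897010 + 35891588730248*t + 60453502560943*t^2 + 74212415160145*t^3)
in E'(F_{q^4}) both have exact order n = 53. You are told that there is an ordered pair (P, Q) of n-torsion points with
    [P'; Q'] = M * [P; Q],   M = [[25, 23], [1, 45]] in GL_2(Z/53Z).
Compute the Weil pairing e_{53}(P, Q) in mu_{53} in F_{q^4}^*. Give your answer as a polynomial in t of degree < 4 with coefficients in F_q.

19961871272462 + 19101888847815*t + 48921120332103*t^2 + 104910664731991*t^3

The 53-Weil pairing on E[53] over F_{110588125213061} is alternating-bilinear: e_{53}(P',Q') = e_{53}(P,Q)^det(M).
So e_{53}(P,Q) = e_{53}(P',Q')^{24}, since 42*24 = 1 mod 53.
Double-and-add over 110101: 6-1 doublings, 4-1 additions; each step l_{T,T}/v_{2T} or l_{T,P'}/v at Q'+S for random S.
Result: e(P',Q') = 172345272634 + 77078164579301*t + 3141518696842*t^2 + 73990288566159*t^3.
Hence e(P,Q) = 19961871272462 + 19101888847815*t + 48921120332103*t^2 + 104910664731991*t^3 in F_{110588125213061^4}^*.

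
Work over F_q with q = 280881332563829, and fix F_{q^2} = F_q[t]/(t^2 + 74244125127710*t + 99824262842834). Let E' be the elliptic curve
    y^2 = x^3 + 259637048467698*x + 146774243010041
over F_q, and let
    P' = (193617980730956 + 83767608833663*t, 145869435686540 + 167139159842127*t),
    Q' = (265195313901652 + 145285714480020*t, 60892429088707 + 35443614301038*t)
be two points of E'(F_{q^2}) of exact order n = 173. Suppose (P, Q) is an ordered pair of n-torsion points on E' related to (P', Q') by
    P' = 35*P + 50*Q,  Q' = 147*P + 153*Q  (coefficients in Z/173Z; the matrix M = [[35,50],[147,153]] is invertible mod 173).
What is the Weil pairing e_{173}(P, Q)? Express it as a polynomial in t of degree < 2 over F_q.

Under M = [[35,50],[147,153]] in GL_2(Z/173), e_{173}(P',Q') = e_{173}(P,Q)^(35*153-50*147 mod 173).
det M = 35*153 - 50*147 = -1995 = 81 (mod 173); 81^{-1} = 47 (mod 173).
n = 173 = (10101101)_2 (8 bits, wt 5); accumulate f_{173,P'}(Q'+S)/f_{173,P'}(S) along the 7-step ladder.
e_{173}(P',Q') = 207439194397620 + 232431755377432*t.
(207439194397620 + 232431755377432*t)^{47} mod (280881332563829,f) = 270305713770226 + 172416421647366*t.

270305713770226 + 172416421647366*t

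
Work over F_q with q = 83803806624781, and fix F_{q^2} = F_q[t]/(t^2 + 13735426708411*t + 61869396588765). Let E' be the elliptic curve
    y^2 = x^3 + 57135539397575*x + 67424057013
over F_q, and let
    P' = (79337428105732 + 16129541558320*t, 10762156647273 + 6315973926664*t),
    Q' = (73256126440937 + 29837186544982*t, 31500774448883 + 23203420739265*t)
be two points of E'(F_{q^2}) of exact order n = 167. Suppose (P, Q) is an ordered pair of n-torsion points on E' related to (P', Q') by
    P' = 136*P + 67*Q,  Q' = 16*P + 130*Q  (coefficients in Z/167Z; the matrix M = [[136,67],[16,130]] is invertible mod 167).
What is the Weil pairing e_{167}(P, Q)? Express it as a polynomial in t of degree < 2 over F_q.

46552435712523 + 43645972820216*t

The 167-Weil pairing on E[167] over F_{83803806624781} is alternating-bilinear: e_{167}(P',Q') = e_{167}(P,Q)^det(M).
Inverting 75 mod 167: 49. Thus e_{167}(P,Q) = e(P',Q')^{49}.
Miller loop for e_{167} over F_{83803806624781^2}: bits of 167 = 10100111; 7 double steps + 4 add steps, l/v at each.
f_P(D_Q)/f_Q(D_P) = 69603135540566 + 73527944090025*t.
Finally e_{167}(P,Q) = 46552435712523 + 43645972820216*t.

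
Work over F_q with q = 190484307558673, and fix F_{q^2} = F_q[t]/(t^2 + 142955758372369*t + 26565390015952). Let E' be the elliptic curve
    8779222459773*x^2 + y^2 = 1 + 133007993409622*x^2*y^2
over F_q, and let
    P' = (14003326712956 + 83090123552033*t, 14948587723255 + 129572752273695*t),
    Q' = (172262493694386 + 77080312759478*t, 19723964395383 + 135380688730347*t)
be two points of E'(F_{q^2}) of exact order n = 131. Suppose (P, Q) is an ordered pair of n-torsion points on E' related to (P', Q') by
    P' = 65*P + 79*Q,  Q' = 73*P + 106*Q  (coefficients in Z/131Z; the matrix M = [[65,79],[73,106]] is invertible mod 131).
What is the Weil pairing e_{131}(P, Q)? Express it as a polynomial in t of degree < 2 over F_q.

The 131-Weil pairing on E[131] over F_{190484307558673} is alternating-bilinear: e_{131}(P',Q') = e_{131}(P,Q)^det(M).
65*106 - 79*73 = 1123; reduced mod 131: det = 75, inverse 7.
Map (x,y)_Ed via u=(1+y)/(1-y), v=(1+y)/((1-y)x) to Montgomery A=74382676112640,B=107469478733744; then to (a',b')=(62274577705219,179823928603294).
Run Miller on y^2=x^3+62274577705219*x+179823928603294 over F_{190484307558673}: ladder 10000011 (8 bits); e = f_P(D_Q)/f_Q(D_P).
So e_{131}(P',Q') = 97079003591588 + 128033282423774*t.
e_{131}(P,Q) = (97079003591588 + 128033282423774*t)^{7} = 57888397107109 + 52485400649322*t.

57888397107109 + 52485400649322*t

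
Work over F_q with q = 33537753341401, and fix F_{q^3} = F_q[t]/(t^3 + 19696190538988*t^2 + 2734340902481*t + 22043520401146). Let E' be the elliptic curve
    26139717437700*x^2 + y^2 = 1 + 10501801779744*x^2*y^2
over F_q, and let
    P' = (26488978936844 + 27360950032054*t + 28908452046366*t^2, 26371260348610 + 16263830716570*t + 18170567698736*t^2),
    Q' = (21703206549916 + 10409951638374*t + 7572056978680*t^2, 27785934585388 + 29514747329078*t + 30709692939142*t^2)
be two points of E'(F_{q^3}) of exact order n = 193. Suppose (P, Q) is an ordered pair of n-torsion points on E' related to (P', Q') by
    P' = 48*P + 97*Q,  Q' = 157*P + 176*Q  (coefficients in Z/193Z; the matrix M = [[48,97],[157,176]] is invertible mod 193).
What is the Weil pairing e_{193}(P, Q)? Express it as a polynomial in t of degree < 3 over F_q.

e_{193} is bilinear + alternating on E[193], so e_{193}(48*P + 97*Q, 157*P + 176*Q) = e_{193}(P,Q)^(48*176-97*157).
det(M) mod 193 = 167; its inverse in (Z/193)^* is 141 (check: 167*141 mod 193 = 1).
Edwards a_E,d_E -> Montgomery A=18244966395887,B=2774161180704 -> Weierstrass 13656256032220,3655506409993 via alpha=6106919869574,beta=3909478914489.
8-bit Miller (11000001) on E'/F_{33537753341401} with a'=13656256032220, b'=3655506409993: accumulate tangent/chord ratios at Q'+S and P'+S'.
Result: e(P',Q') = 3172328612551 + 9485293192907*t + 8268576300661*t^2.
Hence e(P,Q) = 14713549257920 + 18649497669595*t + 16412550699651*t^2 in F_{33537753341401^3}^*.

14713549257920 + 18649497669595*t + 16412550699651*t^2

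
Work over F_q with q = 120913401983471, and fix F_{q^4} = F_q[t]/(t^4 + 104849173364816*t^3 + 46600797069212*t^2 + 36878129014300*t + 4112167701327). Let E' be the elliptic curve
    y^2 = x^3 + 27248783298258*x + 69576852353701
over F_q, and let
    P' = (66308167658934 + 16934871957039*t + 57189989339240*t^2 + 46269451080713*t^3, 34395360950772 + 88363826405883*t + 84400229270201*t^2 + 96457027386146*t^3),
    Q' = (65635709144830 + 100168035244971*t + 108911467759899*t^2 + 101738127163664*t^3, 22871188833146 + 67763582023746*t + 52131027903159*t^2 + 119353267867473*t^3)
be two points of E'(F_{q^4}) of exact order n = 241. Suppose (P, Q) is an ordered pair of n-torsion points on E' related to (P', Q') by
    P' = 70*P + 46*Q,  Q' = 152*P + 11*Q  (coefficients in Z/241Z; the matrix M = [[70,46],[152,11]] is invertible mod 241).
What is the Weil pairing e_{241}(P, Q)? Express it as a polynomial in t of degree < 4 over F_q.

Alternating bilinearity on E[241] (values in mu_{241} in F_{120913401983471^4}) gives e(P',Q') = e(P,Q)^det(M).
Hence e(P,Q) = e(P',Q')^{126} where 126 = 44^{-1} mod 241.
n = 241 = (11110001)_2 (8 bits, wt 5); accumulate f_{241,P'}(Q'+S)/f_{241,P'}(S) along the 7-step ladder.
Result: e(P',Q') = 51894123342318 + 35264178371471*t + 117156923243990*t^2 + 61392203832769*t^3.
Thus e_{241}(P,Q) = 47195685493989 + 40979428113970*t + 93736835633186*t^2 + 2661822973081*t^3.

47195685493989 + 40979428113970*t + 93736835633186*t^2 + 2661822973081*t^3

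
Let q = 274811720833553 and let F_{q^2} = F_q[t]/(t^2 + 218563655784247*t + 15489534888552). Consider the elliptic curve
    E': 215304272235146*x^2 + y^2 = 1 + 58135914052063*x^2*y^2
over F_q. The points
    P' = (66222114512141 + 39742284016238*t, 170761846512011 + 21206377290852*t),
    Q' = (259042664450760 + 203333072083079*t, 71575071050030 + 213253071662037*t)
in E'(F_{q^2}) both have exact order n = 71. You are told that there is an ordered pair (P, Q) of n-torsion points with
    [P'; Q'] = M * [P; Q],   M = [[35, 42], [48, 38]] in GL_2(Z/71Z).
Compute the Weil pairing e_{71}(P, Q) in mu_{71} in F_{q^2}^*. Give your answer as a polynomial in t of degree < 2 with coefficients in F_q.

e_{71}(aP+bQ,cP+dQ) = e_{71}(P,Q)^(ad-bc); with (a,b,c,d)=(35,42,48,38) this gives the det-71 law.
Inverting 24 mod 71: 3. Thus e_{71}(P,Q) = e(P',Q')^{3}.
Edwards a_E,d_E -> Montgomery A=79345905149943,B=182068683164327 -> Weierstrass 232408355058385,217815133994294 via alpha=182979224797978,beta=107995019754159.
n = 71 = (1000111)_2 (7 bits, wt 4); accumulate f_{71,P'}(Q'+S)/f_{71,P'}(S) along the 6-step ladder.
e_{71}(P',Q') = 29803791522018 + 104366892780117*t.
(29803791522018 + 104366892780117*t)^{3} mod (274811720833553,f) = 204471727218088 + 54960982077244*t.

204471727218088 + 54960982077244*t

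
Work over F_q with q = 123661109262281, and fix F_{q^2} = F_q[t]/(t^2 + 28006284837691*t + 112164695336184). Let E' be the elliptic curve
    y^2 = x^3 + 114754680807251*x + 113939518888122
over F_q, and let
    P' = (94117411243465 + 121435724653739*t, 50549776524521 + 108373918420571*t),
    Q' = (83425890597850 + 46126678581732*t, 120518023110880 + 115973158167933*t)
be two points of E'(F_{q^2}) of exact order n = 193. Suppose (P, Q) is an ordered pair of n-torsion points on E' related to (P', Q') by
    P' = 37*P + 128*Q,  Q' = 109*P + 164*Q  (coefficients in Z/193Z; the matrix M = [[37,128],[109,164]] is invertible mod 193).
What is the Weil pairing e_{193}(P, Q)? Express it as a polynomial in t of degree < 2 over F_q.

e_{193}(aP+bQ,cP+dQ) = e_{193}(P,Q)^(ad-bc); with (a,b,c,d)=(37,128,109,164) this gives the det-193 law.
So e_{193}(P,Q) = e_{193}(P',Q')^{20}, since 29*20 = 1 mod 193.
Miller loop for e_{193} over F_{123661109262281^2}: bits of 193 = 11000001; 7 double steps + 2 add steps, l/v at each.
Result: e(P',Q') = 85524061295396 + 61136863685485*t.
Hence e(P,Q) = 42571915498125 + 3349008896341*t in F_{123661109262281^2}^*.

42571915498125 + 3349008896341*t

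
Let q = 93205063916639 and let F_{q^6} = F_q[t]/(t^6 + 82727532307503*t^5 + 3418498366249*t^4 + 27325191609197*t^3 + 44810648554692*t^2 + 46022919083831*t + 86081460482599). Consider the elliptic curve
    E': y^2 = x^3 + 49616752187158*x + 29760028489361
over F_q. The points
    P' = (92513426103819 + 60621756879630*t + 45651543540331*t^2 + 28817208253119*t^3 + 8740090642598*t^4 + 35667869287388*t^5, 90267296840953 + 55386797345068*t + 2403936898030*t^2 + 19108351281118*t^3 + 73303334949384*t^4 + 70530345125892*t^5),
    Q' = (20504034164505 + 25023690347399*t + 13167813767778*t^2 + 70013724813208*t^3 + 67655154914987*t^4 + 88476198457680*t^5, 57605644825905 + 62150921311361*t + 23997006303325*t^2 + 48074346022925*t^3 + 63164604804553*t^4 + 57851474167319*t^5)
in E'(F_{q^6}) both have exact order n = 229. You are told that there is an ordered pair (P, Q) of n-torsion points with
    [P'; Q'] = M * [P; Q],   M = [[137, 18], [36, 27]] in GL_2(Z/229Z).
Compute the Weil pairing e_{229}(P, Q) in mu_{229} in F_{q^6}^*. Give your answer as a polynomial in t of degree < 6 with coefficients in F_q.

39145601214048 + 45089410881889*t + 42829237837579*t^2 + 17120291765891*t^3 + 77827371840847*t^4 + 66021888039230*t^5

Since e_{229}(P,P)=e_{229}(Q,Q)=1 and e_{229}(Q,P)=e_{229}(P,Q)^{-1}, expanding e_{229}(137*P + 18*Q,36*P + 27*Q) leaves e(P,Q)^det(M).
det M = 137*27 - 18*36 = 3051 = 74 (mod 229); 74^{-1} = 65 (mod 229).
Miller loop for e_{229} over F_{93205063916639^6}: bits of 229 = 11100101; 7 double steps + 4 add steps, l/v at each.
f_P(D_Q)/f_Q(D_P) = 15112635431963 + 64693874363914*t + 57838950404671*t^2 + 70673895462941*t^3 + 72811776062186*t^4 + 68062979246922*t^5.
Thus e_{229}(P,Q) = 39145601214048 + 45089410881889*t + 42829237837579*t^2 + 17120291765891*t^3 + 77827371840847*t^4 + 66021888039230*t^5.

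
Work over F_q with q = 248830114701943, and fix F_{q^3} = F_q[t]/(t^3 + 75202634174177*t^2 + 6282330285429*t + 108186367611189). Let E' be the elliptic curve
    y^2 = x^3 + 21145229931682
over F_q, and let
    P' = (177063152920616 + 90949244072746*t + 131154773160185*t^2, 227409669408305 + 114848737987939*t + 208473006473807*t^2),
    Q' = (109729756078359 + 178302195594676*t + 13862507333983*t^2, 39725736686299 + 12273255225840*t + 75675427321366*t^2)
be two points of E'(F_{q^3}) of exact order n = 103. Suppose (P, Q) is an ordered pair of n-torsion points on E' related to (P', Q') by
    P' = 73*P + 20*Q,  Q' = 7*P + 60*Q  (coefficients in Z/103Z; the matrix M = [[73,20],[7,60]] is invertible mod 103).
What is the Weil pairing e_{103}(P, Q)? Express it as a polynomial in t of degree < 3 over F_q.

214165261919119 + 10308256242927*t + 197197123180324*t^2

e_{103} is bilinear + alternating on E[103], so e_{103}(73*P + 20*Q, 7*P + 60*Q) = e_{103}(P,Q)^(73*60-20*7).
Inverting 17 mod 103: 97. Thus e_{103}(P,Q) = e(P',Q')^{97}.
n = 103 = (1100111)_2 (7 bits, wt 5); accumulate f_{103,P'}(Q'+S)/f_{103,P'}(S) along the 6-step ladder.
The quotient is 124703526771566 + 234464427043068*t + 228081095786838*t^2.
Raise to 97: e(P,Q) = 214165261919119 + 10308256242927*t + 197197123180324*t^2 in mu_{103}.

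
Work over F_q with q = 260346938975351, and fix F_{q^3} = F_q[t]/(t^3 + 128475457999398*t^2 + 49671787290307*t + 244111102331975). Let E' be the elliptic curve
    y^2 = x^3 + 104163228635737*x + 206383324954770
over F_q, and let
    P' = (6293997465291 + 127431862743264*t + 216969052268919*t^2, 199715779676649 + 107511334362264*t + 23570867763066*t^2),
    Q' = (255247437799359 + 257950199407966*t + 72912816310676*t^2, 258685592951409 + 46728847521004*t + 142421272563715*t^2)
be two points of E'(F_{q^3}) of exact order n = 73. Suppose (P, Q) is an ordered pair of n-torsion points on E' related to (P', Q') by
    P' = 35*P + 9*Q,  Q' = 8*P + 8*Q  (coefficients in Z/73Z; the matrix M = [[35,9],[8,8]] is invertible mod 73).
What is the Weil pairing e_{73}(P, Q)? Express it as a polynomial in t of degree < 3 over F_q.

e_{73} is bilinear + alternating on E[73], so e_{73}(35*P + 9*Q, 8*P + 8*Q) = e_{73}(P,Q)^(35*8-9*8).
So e_{73}(P,Q) = e_{73}(P',Q')^{53}, since 62*53 = 1 mod 73.
Build f_{73,P'} and f_{73,Q'} via the 7-bit ladder of 73=1001001_2; evaluate at shifted divisors; quotient in F_{260346938975351^3}.
So e_{73}(P',Q') = 59523302354791 + 209499913647676*t + 240326501769146*t^2.
Raise to 53: e(P,Q) = 3703018137249 + 108364841445180*t + 241679647835675*t^2 in mu_{73}.

3703018137249 + 108364841445180*t + 241679647835675*t^2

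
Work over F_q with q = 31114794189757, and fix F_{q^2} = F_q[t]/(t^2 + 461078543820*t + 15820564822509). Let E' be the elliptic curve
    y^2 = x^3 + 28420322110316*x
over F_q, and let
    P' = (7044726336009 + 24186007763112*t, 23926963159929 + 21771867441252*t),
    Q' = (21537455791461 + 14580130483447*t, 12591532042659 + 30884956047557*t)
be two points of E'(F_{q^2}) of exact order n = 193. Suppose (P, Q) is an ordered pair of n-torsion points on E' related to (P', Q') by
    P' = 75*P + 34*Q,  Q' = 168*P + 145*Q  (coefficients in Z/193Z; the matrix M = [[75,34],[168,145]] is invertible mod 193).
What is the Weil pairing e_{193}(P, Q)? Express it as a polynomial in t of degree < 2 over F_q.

11669125475431 + 19309676895869*t

Alternating bilinearity on E[193] (values in mu_{193} in F_{31114794189757^2}) gives e(P',Q') = e(P,Q)^det(M).
75*145 - 34*168 = 5163; reduced mod 193: det = 145, inverse 4.
8-bit Miller (11000001) on E'/F_{31114794189757} with a'=28420322110316, b'=0: accumulate tangent/chord ratios at Q'+S and P'+S'.
f_P(D_Q)/f_Q(D_P) = 16062455728122 + 6778326467121*t.
Finally e_{193}(P,Q) = 11669125475431 + 19309676895869*t.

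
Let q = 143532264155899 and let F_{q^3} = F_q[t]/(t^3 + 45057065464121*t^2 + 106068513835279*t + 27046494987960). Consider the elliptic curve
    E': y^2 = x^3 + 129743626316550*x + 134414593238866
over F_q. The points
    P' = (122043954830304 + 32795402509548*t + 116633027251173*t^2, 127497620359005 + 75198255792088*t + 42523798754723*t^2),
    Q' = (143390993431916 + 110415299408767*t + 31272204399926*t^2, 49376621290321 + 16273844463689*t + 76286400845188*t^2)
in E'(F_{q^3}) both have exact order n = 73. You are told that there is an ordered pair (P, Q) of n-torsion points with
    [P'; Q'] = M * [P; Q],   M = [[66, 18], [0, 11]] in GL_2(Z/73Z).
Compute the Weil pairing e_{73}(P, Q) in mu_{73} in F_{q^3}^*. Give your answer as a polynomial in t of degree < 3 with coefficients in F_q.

11335586206860 + 116268337731686*t + 41275141297736*t^2

Since e_{73}(P,P)=e_{73}(Q,Q)=1 and e_{73}(Q,P)=e_{73}(P,Q)^{-1}, expanding e_{73}(66*P + 18*Q,11*Q) leaves e(P,Q)^det(M).
det M = 66*11 - 18*0 = 726 = 69 (mod 73); 69^{-1} = 18 (mod 73).
Double-and-add over 1001001: 7-1 doublings, 3-1 additions; each step l_{T,T}/v_{2T} or l_{T,P'}/v at Q'+S for random S.
Miller gives e_{73}(P',Q') = 60442702131170 + 117308347697776*t + 17705441220347*t^2 in F_{143532264155899^3}.
(60442702131170 + 117308347697776*t + 17705441220347*t^2)^{18} mod (143532264155899,f) = 11335586206860 + 116268337731686*t + 41275141297736*t^2.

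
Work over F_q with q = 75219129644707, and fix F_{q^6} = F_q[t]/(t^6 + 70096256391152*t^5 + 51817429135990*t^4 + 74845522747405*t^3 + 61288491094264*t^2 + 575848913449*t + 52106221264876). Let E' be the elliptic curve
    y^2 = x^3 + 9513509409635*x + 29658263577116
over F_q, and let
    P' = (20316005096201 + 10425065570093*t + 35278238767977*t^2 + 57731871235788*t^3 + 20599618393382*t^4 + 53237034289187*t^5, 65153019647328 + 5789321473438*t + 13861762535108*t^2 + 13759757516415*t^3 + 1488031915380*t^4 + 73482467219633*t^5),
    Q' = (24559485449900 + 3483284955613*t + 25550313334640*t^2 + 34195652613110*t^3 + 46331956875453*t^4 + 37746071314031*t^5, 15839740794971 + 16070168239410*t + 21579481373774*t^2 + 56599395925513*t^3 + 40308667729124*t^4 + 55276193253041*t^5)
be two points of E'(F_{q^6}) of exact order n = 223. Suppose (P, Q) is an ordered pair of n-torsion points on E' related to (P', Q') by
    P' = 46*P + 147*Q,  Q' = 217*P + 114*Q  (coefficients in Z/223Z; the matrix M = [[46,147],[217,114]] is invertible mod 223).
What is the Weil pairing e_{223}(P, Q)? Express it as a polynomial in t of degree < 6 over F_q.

e_{223} is bilinear + alternating on E[223], so e_{223}(46*P + 147*Q, 217*P + 114*Q) = e_{223}(P,Q)^(46*114-147*217).
46*114 - 147*217 = -26655; reduced mod 223: det = 105, inverse 17.
8-bit Miller (11011111) on E'/F_{75219129644707} with a'=9513509409635, b'=29658263577116: accumulate tangent/chord ratios at Q'+S and P'+S'.
So e_{223}(P',Q') = 10549094192662 + 48047556949754*t + 65978240891453*t^2 + 72595716761199*t^3 + 21893883142724*t^4 + 52644644145012*t^5.
(10549094192662 + 48047556949754*t + 65978240891453*t^2 + 72595716761199*t^3 + 21893883142724*t^4 + 52644644145012*t^5)^{17} mod (75219129644707,f) = 47913572126175 + 4198612344821*t + 44493104414749*t^2 + 62026549521458*t^3 + 22085776997740*t^4 + 67026944073277*t^5.

47913572126175 + 4198612344821*t + 44493104414749*t^2 + 62026549521458*t^3 + 22085776997740*t^4 + 67026944073277*t^5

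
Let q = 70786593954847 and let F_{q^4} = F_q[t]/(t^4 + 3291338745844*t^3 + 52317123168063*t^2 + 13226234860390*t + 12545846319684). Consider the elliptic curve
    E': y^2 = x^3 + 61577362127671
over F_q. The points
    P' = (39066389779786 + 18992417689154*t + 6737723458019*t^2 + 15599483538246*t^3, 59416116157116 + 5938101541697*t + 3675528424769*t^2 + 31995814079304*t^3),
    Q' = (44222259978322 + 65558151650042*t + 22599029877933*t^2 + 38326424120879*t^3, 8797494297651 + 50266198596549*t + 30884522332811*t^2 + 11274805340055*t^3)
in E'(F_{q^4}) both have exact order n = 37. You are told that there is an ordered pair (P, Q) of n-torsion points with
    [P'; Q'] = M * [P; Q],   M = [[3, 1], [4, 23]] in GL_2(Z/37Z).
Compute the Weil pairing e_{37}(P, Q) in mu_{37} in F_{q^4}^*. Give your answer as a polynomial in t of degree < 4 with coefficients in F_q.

17484732605774 + 68361567843893*t + 11094688458444*t^2 + 27130327051980*t^3

Since e_{37}(P,P)=e_{37}(Q,Q)=1 and e_{37}(Q,P)=e_{37}(P,Q)^{-1}, expanding e_{37}(3*P + 1*Q,4*P + 23*Q) leaves e(P,Q)^det(M).
So e_{37}(P,Q) = e_{37}(P',Q')^{4}, since 28*4 = 1 mod 37.
n = 37 = (100101)_2 (6 bits, wt 3); accumulate f_{37,P'}(Q'+S)/f_{37,P'}(S) along the 5-step ladder.
The quotient is 30997599243008 + 69799804821332*t + 65802552111518*t^2 + 59429800693734*t^3.
e_{37}(P,Q) = (30997599243008 + 69799804821332*t + 65802552111518*t^2 + 59429800693734*t^3)^{4} = 17484732605774 + 68361567843893*t + 11094688458444*t^2 + 27130327051980*t^3.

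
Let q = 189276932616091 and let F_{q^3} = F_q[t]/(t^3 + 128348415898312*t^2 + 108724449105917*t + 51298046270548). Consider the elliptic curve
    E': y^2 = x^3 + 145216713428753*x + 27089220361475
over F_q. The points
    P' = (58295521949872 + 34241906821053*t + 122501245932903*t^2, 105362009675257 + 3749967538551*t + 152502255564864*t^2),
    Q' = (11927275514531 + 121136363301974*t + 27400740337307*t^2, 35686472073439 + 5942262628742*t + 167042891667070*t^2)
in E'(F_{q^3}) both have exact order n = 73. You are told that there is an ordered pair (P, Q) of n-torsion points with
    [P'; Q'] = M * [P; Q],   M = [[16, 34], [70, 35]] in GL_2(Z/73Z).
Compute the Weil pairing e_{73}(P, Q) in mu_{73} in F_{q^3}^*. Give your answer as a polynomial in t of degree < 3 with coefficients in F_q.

35730992966412 + 132352665248114*t + 9392400292563*t^2

Since e_{73}(P,P)=e_{73}(Q,Q)=1 and e_{73}(Q,P)=e_{73}(P,Q)^{-1}, expanding e_{73}(16*P + 34*Q,70*P + 35*Q) leaves e(P,Q)^det(M).
So e_{73}(P,Q) = e_{73}(P',Q')^{44}, since 5*44 = 1 mod 73.
Miller loop for e_{73} over F_{189276932616091^3}: bits of 73 = 1001001; 6 double steps + 2 add steps, l/v at each.
e_{73}(P',Q') = 96385878688473 + 130608755289484*t + 50006675998678*t^2.
Finally e_{73}(P,Q) = 35730992966412 + 132352665248114*t + 9392400292563*t^2.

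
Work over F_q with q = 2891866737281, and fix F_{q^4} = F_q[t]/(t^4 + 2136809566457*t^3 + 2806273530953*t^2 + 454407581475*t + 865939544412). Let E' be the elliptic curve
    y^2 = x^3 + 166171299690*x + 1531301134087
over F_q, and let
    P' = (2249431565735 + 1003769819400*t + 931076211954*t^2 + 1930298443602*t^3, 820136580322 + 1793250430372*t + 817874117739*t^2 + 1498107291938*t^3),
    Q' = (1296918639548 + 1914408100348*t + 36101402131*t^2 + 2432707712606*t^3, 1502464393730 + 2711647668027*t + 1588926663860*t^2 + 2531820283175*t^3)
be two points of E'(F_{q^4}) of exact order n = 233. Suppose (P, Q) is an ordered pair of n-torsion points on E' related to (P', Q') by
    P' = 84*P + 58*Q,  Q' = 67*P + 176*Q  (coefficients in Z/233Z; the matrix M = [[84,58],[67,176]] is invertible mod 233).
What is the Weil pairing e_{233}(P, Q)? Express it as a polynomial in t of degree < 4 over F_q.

629379988266 + 271108082371*t + 791331968160*t^2 + 266994092601*t^3

Since e_{233}(P,P)=e_{233}(Q,Q)=1 and e_{233}(Q,P)=e_{233}(P,Q)^{-1}, expanding e_{233}(84*P + 58*Q,67*P + 176*Q) leaves e(P,Q)^det(M).
det M = 84*176 - 58*67 = 10898 = 180 (mod 233); 180^{-1} = 211 (mod 233).
8-bit Miller (11101001) on E'/F_{2891866737281} with a'=166171299690, b'=1531301134087: accumulate tangent/chord ratios at Q'+S and P'+S'.
Miller gives e_{233}(P',Q') = 1083757432959 + 854486164104*t + 745522882012*t^2 + 1035280223296*t^3 in F_{2891866737281^4}.
Raise to 211: e(P,Q) = 629379988266 + 271108082371*t + 791331968160*t^2 + 266994092601*t^3 in mu_{233}.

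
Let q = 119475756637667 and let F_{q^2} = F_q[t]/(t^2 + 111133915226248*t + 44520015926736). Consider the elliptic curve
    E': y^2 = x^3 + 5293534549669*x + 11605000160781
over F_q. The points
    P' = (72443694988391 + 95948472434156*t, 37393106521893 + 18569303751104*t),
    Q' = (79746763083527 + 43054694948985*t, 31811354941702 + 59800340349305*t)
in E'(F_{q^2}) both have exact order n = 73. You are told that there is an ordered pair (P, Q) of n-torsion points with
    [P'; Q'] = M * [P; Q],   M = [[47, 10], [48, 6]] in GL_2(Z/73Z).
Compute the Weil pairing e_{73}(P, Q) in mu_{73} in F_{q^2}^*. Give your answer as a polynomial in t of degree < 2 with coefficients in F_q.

110788378745294 + 102845255231924*t

e_{73} is bilinear + alternating on E[73], so e_{73}(47*P + 10*Q, 48*P + 6*Q) = e_{73}(P,Q)^(47*6-10*48).
Hence e(P,Q) = e(P',Q')^{7} where 7 = 21^{-1} mod 73.
7-bit Miller (1001001) on E'/F_{119475756637667} with a'=5293534549669, b'=11605000160781: accumulate tangent/chord ratios at Q'+S and P'+S'.
f_P(D_Q)/f_Q(D_P) = 9826471637229 + 56109052383343*t.
Finally e_{73}(P,Q) = 110788378745294 + 102845255231924*t.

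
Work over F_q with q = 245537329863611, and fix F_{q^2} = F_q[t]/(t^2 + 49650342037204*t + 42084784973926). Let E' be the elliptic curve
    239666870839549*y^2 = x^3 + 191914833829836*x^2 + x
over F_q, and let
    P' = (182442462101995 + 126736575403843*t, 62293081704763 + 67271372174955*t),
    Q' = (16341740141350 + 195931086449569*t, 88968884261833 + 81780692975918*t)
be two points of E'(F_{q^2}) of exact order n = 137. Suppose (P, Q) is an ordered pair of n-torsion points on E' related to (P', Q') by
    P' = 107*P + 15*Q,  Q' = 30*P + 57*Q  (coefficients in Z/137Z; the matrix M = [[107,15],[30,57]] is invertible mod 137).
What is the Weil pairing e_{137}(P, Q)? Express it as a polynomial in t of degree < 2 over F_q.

131126151837372 + 140910057160220*t

e_{137} is bilinear + alternating on E[137], so e_{137}(107*P + 15*Q, 30*P + 57*Q) = e_{137}(P,Q)^(107*57-15*30).
det(M) mod 137 = 32; its inverse in (Z/137)^* is 30 (check: 32*30 mod 137 = 1).
Set x_W=11874477215821*u+202985349696620, y_W=11874477215821*v; then E': y_W^2=x_W^3+126322278779157*x_W+182269178269377.
n = 137 = (10001001)_2 (8 bits, wt 3); accumulate f_{137,P'}(Q'+S)/f_{137,P'}(S) along the 7-step ladder.
Miller gives e_{137}(P',Q') = 7882339825438 + 194550349483012*t in F_{245537329863611^2}.
Hence e(P,Q) = 131126151837372 + 140910057160220*t in F_{245537329863611^2}^*.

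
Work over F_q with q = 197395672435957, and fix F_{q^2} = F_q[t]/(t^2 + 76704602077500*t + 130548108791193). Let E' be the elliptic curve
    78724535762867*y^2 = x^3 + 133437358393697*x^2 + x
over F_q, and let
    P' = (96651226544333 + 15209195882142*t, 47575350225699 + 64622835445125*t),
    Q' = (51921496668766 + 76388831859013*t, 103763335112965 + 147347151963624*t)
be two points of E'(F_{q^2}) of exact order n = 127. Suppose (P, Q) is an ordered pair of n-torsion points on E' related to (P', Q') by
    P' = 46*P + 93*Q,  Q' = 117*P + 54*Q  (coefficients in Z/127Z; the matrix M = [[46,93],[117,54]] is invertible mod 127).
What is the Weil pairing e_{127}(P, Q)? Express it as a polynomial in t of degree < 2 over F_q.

e_{127}(aP+bQ,cP+dQ) = e_{127}(P,Q)^(ad-bc); with (a,b,c,d)=(46,93,117,54) this gives the det-127 law.
det(M) mod 127 = 112; its inverse in (Z/127)^* is 110 (check: 112*110 mod 127 = 1).
(x,y)|->(39644653331642x+154745618341265,39644653331642y) sends E' to y^2=x^3+99890729833968*x+73009455837059.
Double-and-add over 1111111: 7-1 doublings, 7-1 additions; each step l_{T,T}/v_{2T} or l_{T,P'}/v at Q'+S for random S.
Result: e(P',Q') = 53891901676577 + 169616653452793*t.
e_{127}(P,Q) = (53891901676577 + 169616653452793*t)^{110} = 2264802649582 + 78840574388022*t.

2264802649582 + 78840574388022*t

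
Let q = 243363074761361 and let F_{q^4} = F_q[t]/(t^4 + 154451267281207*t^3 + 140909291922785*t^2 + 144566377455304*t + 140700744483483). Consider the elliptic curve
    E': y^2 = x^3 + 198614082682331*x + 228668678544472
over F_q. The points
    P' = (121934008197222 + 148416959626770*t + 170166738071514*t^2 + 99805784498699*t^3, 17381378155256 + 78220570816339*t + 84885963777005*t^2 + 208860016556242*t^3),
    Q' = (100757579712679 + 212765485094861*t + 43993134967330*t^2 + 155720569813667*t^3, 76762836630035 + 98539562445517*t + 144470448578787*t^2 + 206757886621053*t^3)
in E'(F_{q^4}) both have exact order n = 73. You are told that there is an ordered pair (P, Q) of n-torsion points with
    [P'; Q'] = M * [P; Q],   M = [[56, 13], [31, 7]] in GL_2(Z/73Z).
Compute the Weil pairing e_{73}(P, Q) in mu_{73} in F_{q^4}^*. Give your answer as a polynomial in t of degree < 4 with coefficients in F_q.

Alternating bilinearity on E[73] (values in mu_{73} in F_{243363074761361^4}) gives e(P',Q') = e(P,Q)^det(M).
Hence e(P,Q) = e(P',Q')^{53} where 53 = 62^{-1} mod 73.
7-bit Miller (1001001) on E'/F_{243363074761361} with a'=198614082682331, b'=228668678544472: accumulate tangent/chord ratios at Q'+S and P'+S'.
e_{73}(P',Q') = 79196871740433 + 189661563641058*t + 98002024265709*t^2 + 73061423457856*t^3.
e_{73}(P,Q) = (79196871740433 + 189661563641058*t + 98002024265709*t^2 + 73061423457856*t^3)^{53} = 11869582776204 + 155425341783276*t + 73450452635118*t^2 + 60566210447444*t^3.

11869582776204 + 155425341783276*t + 73450452635118*t^2 + 60566210447444*t^3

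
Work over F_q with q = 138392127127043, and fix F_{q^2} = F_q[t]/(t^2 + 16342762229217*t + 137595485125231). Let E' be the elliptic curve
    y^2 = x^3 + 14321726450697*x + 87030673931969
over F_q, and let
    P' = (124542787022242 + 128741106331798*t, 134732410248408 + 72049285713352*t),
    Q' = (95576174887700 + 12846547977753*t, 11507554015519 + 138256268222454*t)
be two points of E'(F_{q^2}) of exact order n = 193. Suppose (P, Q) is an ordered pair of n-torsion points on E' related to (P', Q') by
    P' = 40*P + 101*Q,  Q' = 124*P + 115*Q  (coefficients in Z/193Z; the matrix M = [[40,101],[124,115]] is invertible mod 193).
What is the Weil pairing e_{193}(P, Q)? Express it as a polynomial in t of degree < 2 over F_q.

35119785535774 + 107867350954922*t

The 193-Weil pairing on E[193] over F_{138392127127043} is alternating-bilinear: e_{193}(P',Q') = e_{193}(P,Q)^det(M).
So e_{193}(P,Q) = e_{193}(P',Q')^{35}, since 182*35 = 1 mod 193.
Build f_{193,P'} and f_{193,Q'} via the 8-bit ladder of 193=11000001_2; evaluate at shifted divisors; quotient in F_{138392127127043^2}.
Miller gives e_{193}(P',Q') = 129272841774040 + 134945938363122*t in F_{138392127127043^2}.
Thus e_{193}(P,Q) = 35119785535774 + 107867350954922*t.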